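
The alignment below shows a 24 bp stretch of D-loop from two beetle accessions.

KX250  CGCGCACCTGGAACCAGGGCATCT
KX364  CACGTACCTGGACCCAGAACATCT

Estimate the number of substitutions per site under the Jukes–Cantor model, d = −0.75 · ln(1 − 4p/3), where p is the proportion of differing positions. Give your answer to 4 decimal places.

0.2441

Differing sites — 2:G/A; 5:C/T; 13:A/C; 18:G/A; 19:G/A.
p = 5/24 = 0.208333.
d = −0.75 · ln(1 − (4/3)·0.208333) = −0.75 · ln(0.722223) = −0.75 · (-0.325421) = 0.2441.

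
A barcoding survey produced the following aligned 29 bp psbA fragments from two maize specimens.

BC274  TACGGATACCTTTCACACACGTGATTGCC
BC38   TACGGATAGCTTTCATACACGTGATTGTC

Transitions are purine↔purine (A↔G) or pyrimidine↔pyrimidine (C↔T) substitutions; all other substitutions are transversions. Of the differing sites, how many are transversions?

1

The sequences differ at positions 9 (C/G, transversion), 16 (C/T, transition), 28 (C/T, transition).
Of the 3 differences, 2 transitions and 1 transversion, so the answer is 1.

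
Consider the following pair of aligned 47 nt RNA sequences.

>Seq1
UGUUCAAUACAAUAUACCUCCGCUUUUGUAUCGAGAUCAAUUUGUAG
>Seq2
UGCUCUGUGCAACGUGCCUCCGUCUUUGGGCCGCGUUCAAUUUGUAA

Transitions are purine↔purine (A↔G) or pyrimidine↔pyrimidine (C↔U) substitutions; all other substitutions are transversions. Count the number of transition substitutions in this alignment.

Differing sites — 3:U/C (Ti); 6:A/U (Tv); 7:A/G (Ti); 9:A/G (Ti); 13:U/C (Ti); 14:A/G (Ti); 16:A/G (Ti); 23:C/U (Ti); 24:U/C (Ti); 29:U/G (Tv); 30:A/G (Ti); 31:U/C (Ti); 34:A/C (Tv); 36:A/U (Tv); 47:G/A (Ti).
Of the 15 differences, 11 transitions and 4 transversions, so the answer is 11.

11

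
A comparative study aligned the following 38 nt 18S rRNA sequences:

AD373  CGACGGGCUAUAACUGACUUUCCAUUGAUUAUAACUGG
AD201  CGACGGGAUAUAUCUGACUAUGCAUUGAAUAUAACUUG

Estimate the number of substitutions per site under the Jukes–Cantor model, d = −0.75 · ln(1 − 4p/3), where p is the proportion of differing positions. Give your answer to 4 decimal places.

0.1773

The sequences differ at positions 8 (C/A), 13 (A/U), 20 (U/A), 22 (C/G), 29 (U/A), 37 (G/U).
p = 6/38 = 0.157895.
d = −0.75 · ln(1 − (4/3)·0.157895) = −0.75 · ln(0.789473) = −0.75 · (-0.236390) = 0.1773.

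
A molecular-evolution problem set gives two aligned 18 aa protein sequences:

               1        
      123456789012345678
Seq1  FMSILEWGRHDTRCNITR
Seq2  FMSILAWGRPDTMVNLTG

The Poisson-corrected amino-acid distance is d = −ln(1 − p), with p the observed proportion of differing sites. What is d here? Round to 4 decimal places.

0.4055

The sequences differ at positions 6 (E/A), 10 (H/P), 13 (R/M), 14 (C/V), 16 (I/L), 18 (R/G).
p = 6/18 = 0.333333.
d = −ln(1 − 0.333333) = −ln(0.666667) = 0.4055.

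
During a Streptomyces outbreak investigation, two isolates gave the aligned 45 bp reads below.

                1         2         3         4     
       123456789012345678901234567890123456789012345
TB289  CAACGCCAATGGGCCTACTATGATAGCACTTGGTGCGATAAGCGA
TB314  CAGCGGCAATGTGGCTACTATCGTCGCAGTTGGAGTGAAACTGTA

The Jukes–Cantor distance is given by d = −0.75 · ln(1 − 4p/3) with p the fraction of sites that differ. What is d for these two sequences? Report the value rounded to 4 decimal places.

0.4408

The sequences differ at positions 3 (A/G), 6 (C/G), 12 (G/T), 14 (C/G), 22 (G/C), 23 (A/G), 25 (A/C), 29 (C/G), 34 (T/A), 36 (C/T), 39 (T/A), 41 (A/C), 42 (G/T), 43 (C/G), 44 (G/T).
p = 15/45 = 0.333333.
d = −0.75 · ln(1 − (4/3)·0.333333) = −0.75 · ln(0.555556) = −0.75 · (-0.587786) = 0.4408.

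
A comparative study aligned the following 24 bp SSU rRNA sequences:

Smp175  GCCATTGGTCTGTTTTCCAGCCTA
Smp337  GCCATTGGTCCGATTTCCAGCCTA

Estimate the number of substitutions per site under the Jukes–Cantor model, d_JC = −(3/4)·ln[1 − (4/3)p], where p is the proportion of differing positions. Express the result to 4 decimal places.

The sequences differ at positions 11 (T/C), 13 (T/A).
p = 2/24 = 0.083333.
d = −0.75 · ln(1 − (4/3)·0.083333) = −0.75 · ln(0.888889) = −0.75 · (-0.117783) = 0.0883.

0.0883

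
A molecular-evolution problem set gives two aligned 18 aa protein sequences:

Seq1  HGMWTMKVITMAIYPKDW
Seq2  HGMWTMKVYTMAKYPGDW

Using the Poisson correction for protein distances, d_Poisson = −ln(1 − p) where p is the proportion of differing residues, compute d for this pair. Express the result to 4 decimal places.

Differing sites — 9:I/Y; 13:I/K; 16:K/G.
p = 3/18 = 0.166667.
d = −ln(1 − 0.166667) = −ln(0.833333) = 0.1823.

0.1823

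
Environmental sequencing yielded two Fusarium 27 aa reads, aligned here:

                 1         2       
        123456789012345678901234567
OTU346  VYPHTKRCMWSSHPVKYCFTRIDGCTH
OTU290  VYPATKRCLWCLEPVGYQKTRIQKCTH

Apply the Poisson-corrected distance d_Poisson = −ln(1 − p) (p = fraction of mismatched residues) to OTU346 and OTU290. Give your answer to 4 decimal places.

0.4626

Differing sites — 4:H/A; 9:M/L; 11:S/C; 12:S/L; 13:H/E; 16:K/G; 18:C/Q; 19:F/K; 23:D/Q; 24:G/K.
p = 10/27 = 0.370370.
d = −ln(1 − 0.370370) = −ln(0.629630) = 0.4626.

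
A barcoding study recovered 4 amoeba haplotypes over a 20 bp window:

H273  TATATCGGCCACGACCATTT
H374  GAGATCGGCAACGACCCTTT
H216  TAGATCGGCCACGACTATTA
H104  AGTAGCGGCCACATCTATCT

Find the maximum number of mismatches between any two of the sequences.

Pairwise Hamming distances:
  H273 vs H374: 4
  H273 vs H216: 3
  H273 vs H104: 7
  H374 vs H216: 5
  H374 vs H104: 10
  H216 vs H104: 8
The largest is 10, between H374 and H104.

10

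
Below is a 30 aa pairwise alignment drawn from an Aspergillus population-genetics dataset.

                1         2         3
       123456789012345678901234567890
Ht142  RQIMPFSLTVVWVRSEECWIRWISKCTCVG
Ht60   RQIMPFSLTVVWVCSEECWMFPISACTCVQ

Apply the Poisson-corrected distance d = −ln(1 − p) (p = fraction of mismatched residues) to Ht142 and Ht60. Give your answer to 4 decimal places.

0.2231

Differing sites — 14:R/C; 20:I/M; 21:R/F; 22:W/P; 25:K/A; 30:G/Q.
p = 6/30 = 0.200000.
d = −ln(1 − 0.200000) = −ln(0.800000) = 0.2231.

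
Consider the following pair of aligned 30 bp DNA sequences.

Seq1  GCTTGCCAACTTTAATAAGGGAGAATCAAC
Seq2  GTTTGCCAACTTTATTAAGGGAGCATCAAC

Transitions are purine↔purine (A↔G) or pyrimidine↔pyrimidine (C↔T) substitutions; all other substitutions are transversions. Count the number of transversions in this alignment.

The sequences differ at positions 2 (C/T, transition), 15 (A/T, transversion), 24 (A/C, transversion).
Of the 3 differences, 1 transition and 2 transversions, so the answer is 2.

2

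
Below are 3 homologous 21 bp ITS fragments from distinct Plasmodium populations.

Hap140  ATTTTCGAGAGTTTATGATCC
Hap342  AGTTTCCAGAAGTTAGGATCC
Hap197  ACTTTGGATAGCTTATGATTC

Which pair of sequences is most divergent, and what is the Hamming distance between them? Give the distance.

Pairwise Hamming distances:
  Hap140 vs Hap342: 5
  Hap140 vs Hap197: 5
  Hap342 vs Hap197: 8
The largest is 8, between Hap342 and Hap197.

8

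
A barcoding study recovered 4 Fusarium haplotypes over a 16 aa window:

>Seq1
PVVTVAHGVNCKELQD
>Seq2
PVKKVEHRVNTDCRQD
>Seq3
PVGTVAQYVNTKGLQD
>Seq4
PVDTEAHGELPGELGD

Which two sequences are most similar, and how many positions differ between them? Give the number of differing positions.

5

Pairwise Hamming distances:
  Seq1 vs Seq2: 8
  Seq1 vs Seq3: 5
  Seq1 vs Seq4: 7
  Seq2 vs Seq3: 8
  Seq2 vs Seq4: 12
  Seq3 vs Seq4: 10
The smallest is 5, between Seq1 and Seq3.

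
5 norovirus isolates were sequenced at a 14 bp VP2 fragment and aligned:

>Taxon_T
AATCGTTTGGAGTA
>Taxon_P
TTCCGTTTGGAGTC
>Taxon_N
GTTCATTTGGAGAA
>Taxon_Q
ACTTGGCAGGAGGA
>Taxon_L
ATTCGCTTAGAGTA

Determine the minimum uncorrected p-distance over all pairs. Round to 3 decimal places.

Pairwise Hamming distances:
  Taxon_T vs Taxon_P: 4
  Taxon_T vs Taxon_N: 4
  Taxon_T vs Taxon_Q: 6
  Taxon_T vs Taxon_L: 3
  Taxon_P vs Taxon_N: 5
  Taxon_P vs Taxon_Q: 9
  Taxon_P vs Taxon_L: 5
  Taxon_N vs Taxon_Q: 8
  Taxon_N vs Taxon_L: 5
  Taxon_Q vs Taxon_L: 7
The smallest is 3 mismatches, between Taxon_T and Taxon_L; p = 3/14 = 0.214.

0.214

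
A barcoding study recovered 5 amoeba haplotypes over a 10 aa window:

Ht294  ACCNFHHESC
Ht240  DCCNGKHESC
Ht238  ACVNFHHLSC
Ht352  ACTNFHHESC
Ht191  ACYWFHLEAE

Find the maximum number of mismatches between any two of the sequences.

Pairwise Hamming distances:
  Ht294 vs Ht240: 3
  Ht294 vs Ht238: 2
  Ht294 vs Ht352: 1
  Ht294 vs Ht191: 5
  Ht240 vs Ht238: 5
  Ht240 vs Ht352: 4
  Ht240 vs Ht191: 8
  Ht238 vs Ht352: 2
  Ht238 vs Ht191: 6
  Ht352 vs Ht191: 5
The largest is 8, between Ht240 and Ht191.

8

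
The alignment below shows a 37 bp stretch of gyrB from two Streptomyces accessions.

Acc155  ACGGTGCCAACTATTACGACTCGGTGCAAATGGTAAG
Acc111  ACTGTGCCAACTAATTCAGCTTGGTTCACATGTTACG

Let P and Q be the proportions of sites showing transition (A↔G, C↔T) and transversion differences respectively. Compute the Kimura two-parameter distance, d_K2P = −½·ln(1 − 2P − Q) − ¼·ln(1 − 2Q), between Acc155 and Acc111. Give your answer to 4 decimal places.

0.3353

Mismatches occur at site 3 (G→T, transversion), site 14 (T→A, transversion), site 16 (A→T, transversion), site 18 (G→A, transition), site 19 (A→G, transition), site 22 (C→T, transition), site 26 (G→T, transversion), site 29 (A→C, transversion), site 33 (G→T, transversion), site 36 (A→C, transversion).
Of the 10 differences, 3 transitions and 7 transversions over 37 sites: P = 3/37 = 0.081081, Q = 7/37 = 0.189189.
d = −0.5·ln(0.648649) − 0.25·ln(0.621622) = −0.5·(-0.432864) − 0.25·(-0.475423) = 0.3353.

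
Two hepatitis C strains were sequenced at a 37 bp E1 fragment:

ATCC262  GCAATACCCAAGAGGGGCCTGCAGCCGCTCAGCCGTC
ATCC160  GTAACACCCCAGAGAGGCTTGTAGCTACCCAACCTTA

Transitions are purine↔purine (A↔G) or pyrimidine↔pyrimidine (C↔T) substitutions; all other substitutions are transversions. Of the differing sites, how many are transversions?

3

Mismatches occur at site 2 (C/T, transition), site 5 (T/C, transition), site 10 (A/C, transversion), site 15 (G/A, transition), site 19 (C/T, transition), site 22 (C/T, transition), site 26 (C/T, transition), site 27 (G/A, transition), site 29 (T/C, transition), site 32 (G/A, transition), site 35 (G/T, transversion), site 37 (C/A, transversion).
Of the 12 differences, 9 transitions and 3 transversions, so the answer is 3.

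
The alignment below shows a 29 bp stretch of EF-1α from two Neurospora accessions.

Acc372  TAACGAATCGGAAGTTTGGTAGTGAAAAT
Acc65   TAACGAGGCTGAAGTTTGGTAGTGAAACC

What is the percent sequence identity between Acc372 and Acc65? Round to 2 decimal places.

82.76%

Differing sites — 7:A/G; 8:T/G; 10:G/T; 28:A/C; 29:T/C.
24 of the 29 sites match, so the percent identity is 24/29 × 100 = 82.76%.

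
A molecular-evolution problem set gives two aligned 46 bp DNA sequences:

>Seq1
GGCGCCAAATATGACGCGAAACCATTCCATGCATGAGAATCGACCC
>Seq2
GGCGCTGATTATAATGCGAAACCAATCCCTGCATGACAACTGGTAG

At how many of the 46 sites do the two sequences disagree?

14

Mismatches occur at site 6 (C/T), site 7 (A/G), site 9 (A/T), site 13 (G/A), site 15 (C/T), site 25 (T/A), site 29 (A/C), site 37 (G/C), site 40 (T/C), site 41 (C/T), site 43 (A/G), site 44 (C/T), site 45 (C/A), site 46 (C/G).
That gives 14 mismatches out of 46 aligned sites, so the Hamming distance is 14.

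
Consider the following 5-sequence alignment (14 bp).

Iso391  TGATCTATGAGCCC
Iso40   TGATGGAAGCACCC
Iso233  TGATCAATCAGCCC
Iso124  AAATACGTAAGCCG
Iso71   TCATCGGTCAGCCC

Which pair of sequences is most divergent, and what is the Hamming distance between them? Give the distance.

Pairwise Hamming distances:
  Iso391 vs Iso40: 5
  Iso391 vs Iso233: 2
  Iso391 vs Iso124: 7
  Iso391 vs Iso71: 4
  Iso40 vs Iso233: 6
  Iso40 vs Iso124: 10
  Iso40 vs Iso71: 7
  Iso233 vs Iso124: 7
  Iso233 vs Iso71: 3
  Iso124 vs Iso71: 6
The largest is 10, between Iso40 and Iso124.

10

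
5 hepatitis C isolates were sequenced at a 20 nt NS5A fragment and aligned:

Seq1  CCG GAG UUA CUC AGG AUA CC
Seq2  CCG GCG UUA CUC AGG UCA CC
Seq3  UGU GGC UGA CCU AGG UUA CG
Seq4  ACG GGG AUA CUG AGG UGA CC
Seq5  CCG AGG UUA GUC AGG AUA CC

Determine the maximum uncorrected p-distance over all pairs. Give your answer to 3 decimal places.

Pairwise Hamming distances:
  Seq1 vs Seq2: 3
  Seq1 vs Seq3: 10
  Seq1 vs Seq4: 6
  Seq1 vs Seq5: 3
  Seq2 vs Seq3: 10
  Seq2 vs Seq4: 5
  Seq2 vs Seq5: 5
  Seq3 vs Seq4: 10
  Seq3 vs Seq5: 11
  Seq4 vs Seq5: 7
The largest is 11 mismatches, between Seq3 and Seq5; p = 11/20 = 0.550.

0.550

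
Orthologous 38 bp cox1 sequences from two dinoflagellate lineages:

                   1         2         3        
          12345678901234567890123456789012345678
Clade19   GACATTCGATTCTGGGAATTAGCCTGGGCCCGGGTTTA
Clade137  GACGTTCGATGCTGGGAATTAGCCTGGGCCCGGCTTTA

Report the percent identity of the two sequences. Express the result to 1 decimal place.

The sequences differ at positions 4 (A/G), 11 (T/G), 34 (G/C).
35 of the 38 sites match, so the percent identity is 35/38 × 100 = 92.1%.

92.1%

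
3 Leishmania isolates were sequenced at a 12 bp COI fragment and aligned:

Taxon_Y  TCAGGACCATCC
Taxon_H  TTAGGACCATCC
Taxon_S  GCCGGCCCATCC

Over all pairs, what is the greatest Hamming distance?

Pairwise Hamming distances:
  Taxon_Y vs Taxon_H: 1
  Taxon_Y vs Taxon_S: 3
  Taxon_H vs Taxon_S: 4
The largest is 4, between Taxon_H and Taxon_S.

4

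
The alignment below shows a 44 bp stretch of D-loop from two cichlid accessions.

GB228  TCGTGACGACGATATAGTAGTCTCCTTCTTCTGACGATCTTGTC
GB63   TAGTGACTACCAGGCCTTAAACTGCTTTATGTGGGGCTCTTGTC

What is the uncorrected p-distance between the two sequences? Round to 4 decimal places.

Differing sites — 2:C/A; 8:G/T; 11:G/C; 13:T/G; 14:A/G; 15:T/C; 16:A/C; 17:G/T; 20:G/A; 21:T/A; 24:C/G; 28:C/T; 29:T/A; 31:C/G; 34:A/G; 35:C/G; 37:A/C.
There are 17 differences over 44 sites, so p = 17/44 = 0.3864.

0.3864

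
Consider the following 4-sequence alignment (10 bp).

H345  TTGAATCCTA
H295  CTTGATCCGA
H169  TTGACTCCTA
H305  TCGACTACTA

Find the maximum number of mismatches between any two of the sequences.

Pairwise Hamming distances:
  H345 vs H295: 4
  H345 vs H169: 1
  H345 vs H305: 3
  H295 vs H169: 5
  H295 vs H305: 7
  H169 vs H305: 2
The largest is 7, between H295 and H305.

7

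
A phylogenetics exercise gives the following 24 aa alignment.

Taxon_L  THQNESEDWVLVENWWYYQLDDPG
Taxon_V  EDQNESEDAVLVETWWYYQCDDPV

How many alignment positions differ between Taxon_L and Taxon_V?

Mismatches occur at site 1 (T/E), site 2 (H/D), site 9 (W/A), site 14 (N/T), site 20 (L/C), site 24 (G/V).
That gives 6 mismatches out of 24 aligned sites, so the Hamming distance is 6.

6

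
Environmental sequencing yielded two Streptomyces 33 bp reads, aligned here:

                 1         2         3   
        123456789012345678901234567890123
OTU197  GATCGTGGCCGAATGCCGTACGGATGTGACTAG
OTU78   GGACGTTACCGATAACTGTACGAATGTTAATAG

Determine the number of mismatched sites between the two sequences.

The sequences differ at positions 2 (A/G), 3 (T/A), 7 (G/T), 8 (G/A), 13 (A/T), 14 (T/A), 15 (G/A), 17 (C/T), 23 (G/A), 28 (G/T), 30 (C/A).
That gives 11 mismatches out of 33 aligned sites, so the Hamming distance is 11.

11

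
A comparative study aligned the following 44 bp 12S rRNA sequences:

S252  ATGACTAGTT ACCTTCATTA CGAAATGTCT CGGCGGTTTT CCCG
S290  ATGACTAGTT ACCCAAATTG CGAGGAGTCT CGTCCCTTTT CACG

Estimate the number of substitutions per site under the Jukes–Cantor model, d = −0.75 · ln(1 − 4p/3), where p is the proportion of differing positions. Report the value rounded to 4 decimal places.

0.3041

Differing sites — 14:T/C; 15:T/A; 16:C/A; 20:A/G; 24:A/G; 25:A/G; 26:T/A; 33:G/T; 35:G/C; 36:G/C; 42:C/A.
p = 11/44 = 0.250000.
d = −0.75 · ln(1 − (4/3)·0.250000) = −0.75 · ln(0.666667) = −0.75 · (-0.405465) = 0.3041.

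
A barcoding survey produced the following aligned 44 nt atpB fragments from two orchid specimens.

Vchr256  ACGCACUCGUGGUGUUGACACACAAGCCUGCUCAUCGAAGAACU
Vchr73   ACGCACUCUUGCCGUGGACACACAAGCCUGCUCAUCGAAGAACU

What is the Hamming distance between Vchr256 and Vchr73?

4

Differing sites — 9:G/U; 12:G/C; 13:U/C; 16:U/G.
That gives 4 mismatches out of 44 aligned sites, so the Hamming distance is 4.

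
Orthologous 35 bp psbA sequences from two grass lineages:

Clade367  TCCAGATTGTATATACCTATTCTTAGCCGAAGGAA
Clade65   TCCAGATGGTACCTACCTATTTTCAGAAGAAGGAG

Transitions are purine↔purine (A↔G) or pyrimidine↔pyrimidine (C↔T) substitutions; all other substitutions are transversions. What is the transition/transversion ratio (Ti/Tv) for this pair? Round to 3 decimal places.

1.000

The sequences differ at positions 8 (T/G, transversion), 12 (T/C, transition), 13 (A/C, transversion), 22 (C/T, transition), 24 (T/C, transition), 27 (C/A, transversion), 28 (C/A, transversion), 35 (A/G, transition).
Of the 8 differences, 4 transitions and 4 transversions, so Ti/Tv = 4/4 = 1.000.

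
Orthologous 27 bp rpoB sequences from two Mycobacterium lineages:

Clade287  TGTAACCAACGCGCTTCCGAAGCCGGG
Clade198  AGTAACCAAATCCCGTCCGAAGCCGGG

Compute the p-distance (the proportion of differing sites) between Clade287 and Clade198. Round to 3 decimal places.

0.185

Mismatches occur at site 1 (T→A), site 10 (C→A), site 11 (G→T), site 13 (G→C), site 15 (T→G).
There are 5 differences over 27 sites, so p = 5/27 = 0.185.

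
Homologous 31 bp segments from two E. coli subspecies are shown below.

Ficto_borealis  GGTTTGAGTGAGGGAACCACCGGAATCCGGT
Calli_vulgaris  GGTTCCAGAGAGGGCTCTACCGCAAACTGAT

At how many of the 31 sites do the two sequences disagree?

10

The sequences differ at positions 5 (T/C), 6 (G/C), 9 (T/A), 15 (A/C), 16 (A/T), 18 (C/T), 23 (G/C), 26 (T/A), 28 (C/T), 30 (G/A).
That gives 10 mismatches out of 31 aligned sites, so the Hamming distance is 10.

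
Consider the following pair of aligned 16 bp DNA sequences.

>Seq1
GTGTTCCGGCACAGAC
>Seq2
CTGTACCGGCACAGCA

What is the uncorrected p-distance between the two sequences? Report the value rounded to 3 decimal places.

0.250

The sequences differ at positions 1 (G/C), 5 (T/A), 15 (A/C), 16 (C/A).
There are 4 differences over 16 sites, so p = 4/16 = 0.250.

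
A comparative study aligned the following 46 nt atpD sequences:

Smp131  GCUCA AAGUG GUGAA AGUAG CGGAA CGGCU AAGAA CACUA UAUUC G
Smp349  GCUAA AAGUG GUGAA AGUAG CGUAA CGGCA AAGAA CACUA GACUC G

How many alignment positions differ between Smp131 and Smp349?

The sequences differ at positions 4 (C/A), 23 (G/U), 30 (U/A), 41 (U/G), 43 (U/C).
That gives 5 mismatches out of 46 aligned sites, so the Hamming distance is 5.

5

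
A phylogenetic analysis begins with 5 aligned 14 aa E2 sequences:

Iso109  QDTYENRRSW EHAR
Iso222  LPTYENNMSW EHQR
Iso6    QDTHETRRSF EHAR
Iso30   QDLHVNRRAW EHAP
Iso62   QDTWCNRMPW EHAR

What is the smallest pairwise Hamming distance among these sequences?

3

Pairwise Hamming distances:
  Iso109 vs Iso222: 5
  Iso109 vs Iso6: 3
  Iso109 vs Iso30: 5
  Iso109 vs Iso62: 4
  Iso222 vs Iso6: 8
  Iso222 vs Iso30: 10
  Iso222 vs Iso62: 7
  Iso6 vs Iso30: 6
  Iso6 vs Iso62: 6
  Iso30 vs Iso62: 6
The smallest is 3, between Iso109 and Iso6.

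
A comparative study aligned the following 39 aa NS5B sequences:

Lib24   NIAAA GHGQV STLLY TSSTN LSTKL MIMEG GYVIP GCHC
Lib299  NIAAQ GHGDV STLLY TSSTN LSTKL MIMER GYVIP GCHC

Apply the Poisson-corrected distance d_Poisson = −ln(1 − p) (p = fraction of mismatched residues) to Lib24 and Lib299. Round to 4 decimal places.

Differing sites — 5:A/Q; 9:Q/D; 30:G/R.
p = 3/39 = 0.076923.
d = −ln(1 − 0.076923) = −ln(0.923077) = 0.0800.

0.0800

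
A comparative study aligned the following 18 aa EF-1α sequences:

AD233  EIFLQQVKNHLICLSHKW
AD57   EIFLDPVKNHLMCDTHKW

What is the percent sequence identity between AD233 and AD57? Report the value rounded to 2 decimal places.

Differing sites — 5:Q/D; 6:Q/P; 12:I/M; 14:L/D; 15:S/T.
13 of the 18 sites match, so the percent identity is 13/18 × 100 = 72.22%.

72.22%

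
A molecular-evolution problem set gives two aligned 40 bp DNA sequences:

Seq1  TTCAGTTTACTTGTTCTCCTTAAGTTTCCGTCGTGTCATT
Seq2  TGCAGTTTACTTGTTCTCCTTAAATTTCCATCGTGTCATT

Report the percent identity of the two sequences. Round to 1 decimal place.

92.5%

The sequences differ at positions 2 (T/G), 24 (G/A), 30 (G/A).
37 of the 40 sites match, so the percent identity is 37/40 × 100 = 92.5%.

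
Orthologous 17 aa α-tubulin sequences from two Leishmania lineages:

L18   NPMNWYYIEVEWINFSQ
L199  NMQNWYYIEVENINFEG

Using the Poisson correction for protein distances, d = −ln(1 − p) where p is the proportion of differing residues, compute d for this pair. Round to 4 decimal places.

Mismatches occur at site 2 (P↔M), site 3 (M↔Q), site 12 (W↔N), site 16 (S↔E), site 17 (Q↔G).
p = 5/17 = 0.294118.
d = −ln(1 − 0.294118) = −ln(0.705882) = 0.3483.

0.3483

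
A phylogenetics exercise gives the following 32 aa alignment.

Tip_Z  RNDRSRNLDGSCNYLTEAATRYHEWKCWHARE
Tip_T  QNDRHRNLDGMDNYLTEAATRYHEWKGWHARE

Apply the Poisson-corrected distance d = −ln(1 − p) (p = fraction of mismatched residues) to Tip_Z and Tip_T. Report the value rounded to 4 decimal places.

0.1699

Differing sites — 1:R/Q; 5:S/H; 11:S/M; 12:C/D; 27:C/G.
p = 5/32 = 0.156250.
d = −ln(1 − 0.156250) = −ln(0.843750) = 0.1699.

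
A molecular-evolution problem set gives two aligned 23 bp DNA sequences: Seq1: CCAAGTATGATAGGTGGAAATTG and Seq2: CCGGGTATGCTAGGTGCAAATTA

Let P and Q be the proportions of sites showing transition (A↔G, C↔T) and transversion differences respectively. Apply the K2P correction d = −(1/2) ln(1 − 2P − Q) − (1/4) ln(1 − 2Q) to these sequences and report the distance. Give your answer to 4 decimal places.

Mismatches occur at site 3 (A/G, transition), site 4 (A/G, transition), site 10 (A/C, transversion), site 17 (G/C, transversion), site 23 (G/A, transition).
Of the 5 differences, 3 transitions and 2 transversions over 23 sites: P = 3/23 = 0.130435, Q = 2/23 = 0.086957.
d = −0.5·ln(0.652173) − 0.25·ln(0.826086) = −0.5·(-0.427445) − 0.25·(-0.191056) = 0.2615.

0.2615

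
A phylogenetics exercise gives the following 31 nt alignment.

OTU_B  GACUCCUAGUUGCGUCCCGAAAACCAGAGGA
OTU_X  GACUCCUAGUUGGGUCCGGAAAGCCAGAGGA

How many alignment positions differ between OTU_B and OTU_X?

3

The sequences differ at positions 13 (C/G), 18 (C/G), 23 (A/G).
That gives 3 mismatches out of 31 aligned sites, so the Hamming distance is 3.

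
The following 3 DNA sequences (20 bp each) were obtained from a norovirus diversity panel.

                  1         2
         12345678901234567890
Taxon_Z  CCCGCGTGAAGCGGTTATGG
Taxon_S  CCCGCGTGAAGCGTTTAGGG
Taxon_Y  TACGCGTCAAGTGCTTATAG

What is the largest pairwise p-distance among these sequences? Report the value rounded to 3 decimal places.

Pairwise Hamming distances:
  Taxon_Z vs Taxon_S: 2
  Taxon_Z vs Taxon_Y: 6
  Taxon_S vs Taxon_Y: 7
The largest is 7 mismatches, between Taxon_S and Taxon_Y; p = 7/20 = 0.350.

0.350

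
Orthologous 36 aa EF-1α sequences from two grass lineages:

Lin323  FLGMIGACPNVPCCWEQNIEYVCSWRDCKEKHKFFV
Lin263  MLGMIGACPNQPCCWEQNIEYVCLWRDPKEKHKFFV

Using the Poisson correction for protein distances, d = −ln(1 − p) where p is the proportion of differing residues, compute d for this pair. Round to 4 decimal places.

Mismatches occur at site 1 (F→M), site 11 (V→Q), site 24 (S→L), site 28 (C→P).
p = 4/36 = 0.111111.
d = −ln(1 − 0.111111) = −ln(0.888889) = 0.1178.

0.1178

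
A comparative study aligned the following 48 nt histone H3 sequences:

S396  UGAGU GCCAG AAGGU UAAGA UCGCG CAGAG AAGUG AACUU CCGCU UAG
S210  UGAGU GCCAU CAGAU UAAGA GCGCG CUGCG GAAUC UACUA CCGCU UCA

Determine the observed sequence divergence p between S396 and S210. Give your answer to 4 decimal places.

Mismatches occur at site 10 (G↔U), site 11 (A↔C), site 14 (G↔A), site 21 (U↔G), site 27 (A↔U), site 29 (A↔C), site 31 (A↔G), site 33 (G↔A), site 35 (G↔C), site 36 (A↔U), site 40 (U↔A), site 47 (A↔C), site 48 (G↔A).
There are 13 differences over 48 sites, so p = 13/48 = 0.2708.

0.2708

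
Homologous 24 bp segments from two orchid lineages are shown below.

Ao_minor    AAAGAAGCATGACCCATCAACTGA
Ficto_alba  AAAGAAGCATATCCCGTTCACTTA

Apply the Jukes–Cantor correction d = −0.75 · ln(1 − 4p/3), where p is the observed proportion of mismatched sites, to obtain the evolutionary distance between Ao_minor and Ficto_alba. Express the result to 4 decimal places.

The sequences differ at positions 11 (G/A), 12 (A/T), 16 (A/G), 18 (C/T), 19 (A/C), 23 (G/T).
p = 6/24 = 0.250000.
d = −0.75 · ln(1 − (4/3)·0.250000) = −0.75 · ln(0.666667) = −0.75 · (-0.405465) = 0.3041.

0.3041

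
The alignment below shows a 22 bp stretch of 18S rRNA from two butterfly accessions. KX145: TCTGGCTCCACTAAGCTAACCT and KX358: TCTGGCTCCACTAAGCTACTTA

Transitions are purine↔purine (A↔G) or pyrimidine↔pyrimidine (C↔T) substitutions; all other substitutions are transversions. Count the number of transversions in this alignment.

2

Mismatches occur at site 19 (A/C, transversion), site 20 (C/T, transition), site 21 (C/T, transition), site 22 (T/A, transversion).
Of the 4 differences, 2 transitions and 2 transversions, so the answer is 2.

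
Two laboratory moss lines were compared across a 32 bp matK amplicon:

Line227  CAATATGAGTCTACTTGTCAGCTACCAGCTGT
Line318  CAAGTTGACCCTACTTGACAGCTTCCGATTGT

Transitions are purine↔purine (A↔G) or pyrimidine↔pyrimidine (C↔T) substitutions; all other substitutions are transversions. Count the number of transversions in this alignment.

Differing sites — 4:T/G (Tv); 5:A/T (Tv); 9:G/C (Tv); 10:T/C (Ti); 18:T/A (Tv); 24:A/T (Tv); 27:A/G (Ti); 28:G/A (Ti); 29:C/T (Ti).
Of the 9 differences, 4 transitions and 5 transversions, so the answer is 5.

5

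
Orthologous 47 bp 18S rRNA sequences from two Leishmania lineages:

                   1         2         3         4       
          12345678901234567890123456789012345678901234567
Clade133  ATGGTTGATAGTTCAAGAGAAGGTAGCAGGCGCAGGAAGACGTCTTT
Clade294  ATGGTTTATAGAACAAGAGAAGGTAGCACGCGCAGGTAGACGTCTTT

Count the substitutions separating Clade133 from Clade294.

Mismatches occur at site 7 (G↔T), site 12 (T↔A), site 13 (T↔A), site 29 (G↔C), site 37 (A↔T).
That gives 5 mismatches out of 47 aligned sites, so the Hamming distance is 5.

5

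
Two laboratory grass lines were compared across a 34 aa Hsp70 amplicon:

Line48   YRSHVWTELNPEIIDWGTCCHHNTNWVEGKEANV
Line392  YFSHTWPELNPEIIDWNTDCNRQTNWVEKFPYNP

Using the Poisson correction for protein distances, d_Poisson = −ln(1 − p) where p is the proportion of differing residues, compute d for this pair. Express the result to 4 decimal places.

0.4818

Differing sites — 2:R/F; 5:V/T; 7:T/P; 17:G/N; 19:C/D; 21:H/N; 22:H/R; 23:N/Q; 29:G/K; 30:K/F; 31:E/P; 32:A/Y; 34:V/P.
p = 13/34 = 0.382353.
d = −ln(1 − 0.382353) = −ln(0.617647) = 0.4818.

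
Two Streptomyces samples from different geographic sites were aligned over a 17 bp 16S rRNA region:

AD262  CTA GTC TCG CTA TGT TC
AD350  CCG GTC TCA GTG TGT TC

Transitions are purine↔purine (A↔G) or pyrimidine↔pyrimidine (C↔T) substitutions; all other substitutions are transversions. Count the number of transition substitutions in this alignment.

4

Differing sites — 2:T/C (Ti); 3:A/G (Ti); 9:G/A (Ti); 10:C/G (Tv); 12:A/G (Ti).
Of the 5 differences, 4 transitions and 1 transversion, so the answer is 4.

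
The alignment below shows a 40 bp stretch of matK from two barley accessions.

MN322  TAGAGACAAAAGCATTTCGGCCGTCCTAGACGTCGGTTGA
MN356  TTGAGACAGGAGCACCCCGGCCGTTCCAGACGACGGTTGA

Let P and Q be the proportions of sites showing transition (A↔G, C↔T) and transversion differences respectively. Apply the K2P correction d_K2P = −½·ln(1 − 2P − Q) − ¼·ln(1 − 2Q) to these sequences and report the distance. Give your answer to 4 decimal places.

Mismatches occur at site 2 (A→T, transversion), site 9 (A→G, transition), site 10 (A→G, transition), site 15 (T→C, transition), site 16 (T→C, transition), site 17 (T→C, transition), site 25 (C→T, transition), site 27 (T→C, transition), site 33 (T→A, transversion).
Of the 9 differences, 7 transitions and 2 transversions over 40 sites: P = 7/40 = 0.175000, Q = 2/40 = 0.050000.
d = −0.5·ln(0.600000) − 0.25·ln(0.900000) = −0.5·(-0.510826) − 0.25·(-0.105361) = 0.2818.

0.2818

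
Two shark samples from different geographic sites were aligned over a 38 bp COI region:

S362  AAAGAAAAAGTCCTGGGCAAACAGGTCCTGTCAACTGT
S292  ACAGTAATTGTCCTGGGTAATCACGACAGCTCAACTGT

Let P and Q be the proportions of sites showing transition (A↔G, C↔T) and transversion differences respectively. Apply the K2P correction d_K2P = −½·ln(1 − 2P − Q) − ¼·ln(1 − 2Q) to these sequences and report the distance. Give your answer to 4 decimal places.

0.3765

Differing sites — 2:A/C (Tv); 5:A/T (Tv); 8:A/T (Tv); 9:A/T (Tv); 18:C/T (Ti); 21:A/T (Tv); 24:G/C (Tv); 26:T/A (Tv); 28:C/A (Tv); 29:T/G (Tv); 30:G/C (Tv).
Of the 11 differences, 1 transition and 10 transversions over 38 sites: P = 1/38 = 0.026316, Q = 10/38 = 0.263158.
d = −0.5·ln(0.684210) − 0.25·ln(0.473684) = −0.5·(-0.379490) − 0.25·(-0.747215) = 0.3765.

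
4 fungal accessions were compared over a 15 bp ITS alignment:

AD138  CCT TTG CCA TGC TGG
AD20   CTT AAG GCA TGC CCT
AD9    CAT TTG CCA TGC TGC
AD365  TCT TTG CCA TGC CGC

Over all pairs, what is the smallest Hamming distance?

Pairwise Hamming distances:
  AD138 vs AD20: 7
  AD138 vs AD9: 2
  AD138 vs AD365: 3
  AD20 vs AD9: 7
  AD20 vs AD365: 7
  AD9 vs AD365: 3
The smallest is 2, between AD138 and AD9.

2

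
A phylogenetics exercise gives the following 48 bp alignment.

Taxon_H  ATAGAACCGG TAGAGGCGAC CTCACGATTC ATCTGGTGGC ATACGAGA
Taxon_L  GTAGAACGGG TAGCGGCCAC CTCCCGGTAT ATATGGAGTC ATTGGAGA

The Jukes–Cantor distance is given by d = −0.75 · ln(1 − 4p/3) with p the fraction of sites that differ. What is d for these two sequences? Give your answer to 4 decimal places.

0.3360

Differing sites — 1:A/G; 8:C/G; 14:A/C; 18:G/C; 24:A/C; 27:A/G; 29:T/A; 30:C/T; 33:C/A; 37:T/A; 39:G/T; 43:A/T; 44:C/G.
p = 13/48 = 0.270833.
d = −0.75 · ln(1 − (4/3)·0.270833) = −0.75 · ln(0.638889) = −0.75 · (-0.448025) = 0.3360.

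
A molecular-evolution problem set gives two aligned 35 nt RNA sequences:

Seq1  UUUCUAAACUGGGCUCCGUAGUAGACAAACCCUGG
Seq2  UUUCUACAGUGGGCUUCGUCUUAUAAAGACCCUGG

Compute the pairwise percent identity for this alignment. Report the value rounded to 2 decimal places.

Differing sites — 7:A/C; 9:C/G; 16:C/U; 20:A/C; 21:G/U; 24:G/U; 26:C/A; 28:A/G.
27 of the 35 sites match, so the percent identity is 27/35 × 100 = 77.14%.

77.14%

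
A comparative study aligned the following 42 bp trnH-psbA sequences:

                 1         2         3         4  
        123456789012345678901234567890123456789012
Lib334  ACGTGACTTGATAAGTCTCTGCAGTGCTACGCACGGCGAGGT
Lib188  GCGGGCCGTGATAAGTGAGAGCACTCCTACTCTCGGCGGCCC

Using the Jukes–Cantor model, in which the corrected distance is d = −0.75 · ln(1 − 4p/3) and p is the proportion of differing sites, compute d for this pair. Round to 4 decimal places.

Mismatches occur at site 1 (A→G), site 4 (T→G), site 6 (A→C), site 8 (T→G), site 17 (C→G), site 18 (T→A), site 19 (C→G), site 20 (T→A), site 24 (G→C), site 26 (G→C), site 31 (G→T), site 33 (A→T), site 39 (A→G), site 40 (G→C), site 41 (G→C), site 42 (T→C).
p = 16/42 = 0.380952.
d = −0.75 · ln(1 − (4/3)·0.380952) = −0.75 · ln(0.492064) = −0.75 · (-0.709146) = 0.5319.

0.5319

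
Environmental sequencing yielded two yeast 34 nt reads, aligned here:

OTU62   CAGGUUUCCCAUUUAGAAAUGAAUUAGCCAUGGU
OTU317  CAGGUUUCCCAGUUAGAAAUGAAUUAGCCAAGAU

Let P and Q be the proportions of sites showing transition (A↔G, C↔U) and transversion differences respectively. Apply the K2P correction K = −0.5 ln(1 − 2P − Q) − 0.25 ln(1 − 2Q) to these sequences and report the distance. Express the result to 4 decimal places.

0.0939

Mismatches occur at site 12 (U/G, transversion), site 31 (U/A, transversion), site 33 (G/A, transition).
Of the 3 differences, 1 transition and 2 transversions over 34 sites: P = 1/34 = 0.029412, Q = 2/34 = 0.058824.
d = −0.5·ln(0.882352) − 0.25·ln(0.882352) = −0.5·(-0.125164) − 0.25·(-0.125164) = 0.0939.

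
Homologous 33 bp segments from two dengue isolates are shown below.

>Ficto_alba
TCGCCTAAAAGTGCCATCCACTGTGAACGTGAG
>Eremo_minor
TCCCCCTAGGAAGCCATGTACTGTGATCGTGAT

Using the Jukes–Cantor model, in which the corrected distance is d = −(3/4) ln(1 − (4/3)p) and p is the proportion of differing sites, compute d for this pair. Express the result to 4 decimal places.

Differing sites — 3:G/C; 6:T/C; 7:A/T; 9:A/G; 10:A/G; 11:G/A; 12:T/A; 18:C/G; 19:C/T; 27:A/T; 33:G/T.
p = 11/33 = 0.333333.
d = −0.75 · ln(1 − (4/3)·0.333333) = −0.75 · ln(0.555556) = −0.75 · (-0.587786) = 0.4408.

0.4408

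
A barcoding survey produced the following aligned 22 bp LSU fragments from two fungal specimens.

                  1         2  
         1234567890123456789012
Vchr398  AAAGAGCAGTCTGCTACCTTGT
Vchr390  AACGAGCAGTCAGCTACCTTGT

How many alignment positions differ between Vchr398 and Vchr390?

2

Differing sites — 3:A/C; 12:T/A.
That gives 2 mismatches out of 22 aligned sites, so the Hamming distance is 2.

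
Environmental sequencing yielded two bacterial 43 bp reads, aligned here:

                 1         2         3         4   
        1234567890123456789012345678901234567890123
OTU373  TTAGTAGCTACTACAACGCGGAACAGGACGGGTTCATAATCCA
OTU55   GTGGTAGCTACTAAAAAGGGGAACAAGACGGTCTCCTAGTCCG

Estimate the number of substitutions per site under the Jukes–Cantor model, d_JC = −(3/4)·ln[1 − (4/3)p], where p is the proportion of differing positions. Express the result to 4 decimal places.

Differing sites — 1:T/G; 3:A/G; 14:C/A; 17:C/A; 19:C/G; 26:G/A; 32:G/T; 33:T/C; 36:A/C; 39:A/G; 43:A/G.
p = 11/43 = 0.255814.
d = −0.75 · ln(1 − (4/3)·0.255814) = −0.75 · ln(0.658915) = −0.75 · (-0.417161) = 0.3129.

0.3129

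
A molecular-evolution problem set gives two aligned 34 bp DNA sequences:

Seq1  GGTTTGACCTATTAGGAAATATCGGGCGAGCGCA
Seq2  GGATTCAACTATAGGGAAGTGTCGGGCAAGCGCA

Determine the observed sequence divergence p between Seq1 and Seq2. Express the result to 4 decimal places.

Mismatches occur at site 3 (T→A), site 6 (G→C), site 8 (C→A), site 13 (T→A), site 14 (A→G), site 19 (A→G), site 21 (A→G), site 28 (G→A).
There are 8 differences over 34 sites, so p = 8/34 = 0.2353.

0.2353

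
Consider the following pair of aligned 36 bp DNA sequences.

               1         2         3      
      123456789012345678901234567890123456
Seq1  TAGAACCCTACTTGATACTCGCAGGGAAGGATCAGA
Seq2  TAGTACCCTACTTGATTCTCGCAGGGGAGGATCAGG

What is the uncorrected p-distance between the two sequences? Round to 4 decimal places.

Mismatches occur at site 4 (A→T), site 17 (A→T), site 27 (A→G), site 36 (A→G).
There are 4 differences over 36 sites, so p = 4/36 = 0.1111.

0.1111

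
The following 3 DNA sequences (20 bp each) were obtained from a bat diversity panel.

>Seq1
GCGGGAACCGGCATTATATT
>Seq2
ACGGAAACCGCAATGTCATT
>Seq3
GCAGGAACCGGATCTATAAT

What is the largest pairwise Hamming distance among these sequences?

10

Pairwise Hamming distances:
  Seq1 vs Seq2: 7
  Seq1 vs Seq3: 5
  Seq2 vs Seq3: 10
The largest is 10, between Seq2 and Seq3.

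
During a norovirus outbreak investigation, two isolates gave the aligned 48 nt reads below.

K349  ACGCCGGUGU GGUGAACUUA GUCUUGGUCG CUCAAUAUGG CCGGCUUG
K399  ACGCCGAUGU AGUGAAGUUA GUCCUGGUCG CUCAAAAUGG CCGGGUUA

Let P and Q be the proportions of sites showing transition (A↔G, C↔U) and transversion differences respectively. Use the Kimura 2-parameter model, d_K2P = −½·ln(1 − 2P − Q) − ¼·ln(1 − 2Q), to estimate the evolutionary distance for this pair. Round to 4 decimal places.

The sequences differ at positions 7 (G/A, transition), 11 (G/A, transition), 17 (C/G, transversion), 24 (U/C, transition), 36 (U/A, transversion), 45 (C/G, transversion), 48 (G/A, transition).
Of the 7 differences, 4 transitions and 3 transversions over 48 sites: P = 4/48 = 0.083333, Q = 3/48 = 0.062500.
d = −0.5·ln(0.770834) − 0.25·ln(0.875000) = −0.5·(-0.260282) − 0.25·(-0.133531) = 0.1635.

0.1635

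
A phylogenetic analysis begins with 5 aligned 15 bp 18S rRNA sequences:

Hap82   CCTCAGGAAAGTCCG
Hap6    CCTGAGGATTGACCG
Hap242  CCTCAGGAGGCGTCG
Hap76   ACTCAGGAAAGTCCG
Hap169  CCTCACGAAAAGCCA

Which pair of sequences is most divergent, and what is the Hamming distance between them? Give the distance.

7

Pairwise Hamming distances:
  Hap82 vs Hap6: 4
  Hap82 vs Hap242: 5
  Hap82 vs Hap76: 1
  Hap82 vs Hap169: 4
  Hap6 vs Hap242: 6
  Hap6 vs Hap76: 5
  Hap6 vs Hap169: 7
  Hap242 vs Hap76: 6
  Hap242 vs Hap169: 6
  Hap76 vs Hap169: 5
The largest is 7, between Hap6 and Hap169.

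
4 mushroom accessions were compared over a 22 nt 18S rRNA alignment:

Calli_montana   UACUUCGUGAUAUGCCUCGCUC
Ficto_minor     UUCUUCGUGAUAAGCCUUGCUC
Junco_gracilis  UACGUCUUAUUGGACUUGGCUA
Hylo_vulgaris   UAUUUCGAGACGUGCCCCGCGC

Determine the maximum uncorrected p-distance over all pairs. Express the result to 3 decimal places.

Pairwise Hamming distances:
  Calli_montana vs Ficto_minor: 3
  Calli_montana vs Junco_gracilis: 10
  Calli_montana vs Hylo_vulgaris: 6
  Ficto_minor vs Junco_gracilis: 11
  Ficto_minor vs Hylo_vulgaris: 9
  Junco_gracilis vs Hylo_vulgaris: 14
The largest is 14 mismatches, between Junco_gracilis and Hylo_vulgaris; p = 14/22 = 0.636.

0.636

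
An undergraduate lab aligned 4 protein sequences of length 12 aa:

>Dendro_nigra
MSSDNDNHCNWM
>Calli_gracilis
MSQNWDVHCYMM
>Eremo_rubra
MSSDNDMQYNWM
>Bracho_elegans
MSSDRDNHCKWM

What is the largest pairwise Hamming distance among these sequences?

8

Pairwise Hamming distances:
  Dendro_nigra vs Calli_gracilis: 6
  Dendro_nigra vs Eremo_rubra: 3
  Dendro_nigra vs Bracho_elegans: 2
  Calli_gracilis vs Eremo_rubra: 8
  Calli_gracilis vs Bracho_elegans: 6
  Eremo_rubra vs Bracho_elegans: 5
The largest is 8, between Calli_gracilis and Eremo_rubra.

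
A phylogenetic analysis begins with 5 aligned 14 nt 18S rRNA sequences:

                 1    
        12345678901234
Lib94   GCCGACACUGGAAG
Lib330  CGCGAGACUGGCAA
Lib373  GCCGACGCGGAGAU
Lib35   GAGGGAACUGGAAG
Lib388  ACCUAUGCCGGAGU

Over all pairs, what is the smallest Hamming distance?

Pairwise Hamming distances:
  Lib94 vs Lib330: 5
  Lib94 vs Lib373: 5
  Lib94 vs Lib35: 4
  Lib94 vs Lib388: 7
  Lib330 vs Lib373: 8
  Lib330 vs Lib35: 7
  Lib330 vs Lib388: 9
  Lib373 vs Lib35: 9
  Lib373 vs Lib388: 7
  Lib35 vs Lib388: 10
The smallest is 4, between Lib94 and Lib35.

4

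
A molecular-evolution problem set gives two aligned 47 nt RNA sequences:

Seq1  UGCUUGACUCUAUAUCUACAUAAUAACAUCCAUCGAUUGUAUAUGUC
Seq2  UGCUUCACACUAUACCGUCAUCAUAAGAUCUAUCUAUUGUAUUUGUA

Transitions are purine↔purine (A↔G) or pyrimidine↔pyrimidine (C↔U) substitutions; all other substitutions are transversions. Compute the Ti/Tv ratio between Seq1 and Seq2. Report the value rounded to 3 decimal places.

0.222

Differing sites — 6:G/C (Tv); 9:U/A (Tv); 15:U/C (Ti); 17:U/G (Tv); 18:A/U (Tv); 22:A/C (Tv); 27:C/G (Tv); 31:C/U (Ti); 35:G/U (Tv); 43:A/U (Tv); 47:C/A (Tv).
Of the 11 differences, 2 transitions and 9 transversions, so Ti/Tv = 2/9 = 0.222.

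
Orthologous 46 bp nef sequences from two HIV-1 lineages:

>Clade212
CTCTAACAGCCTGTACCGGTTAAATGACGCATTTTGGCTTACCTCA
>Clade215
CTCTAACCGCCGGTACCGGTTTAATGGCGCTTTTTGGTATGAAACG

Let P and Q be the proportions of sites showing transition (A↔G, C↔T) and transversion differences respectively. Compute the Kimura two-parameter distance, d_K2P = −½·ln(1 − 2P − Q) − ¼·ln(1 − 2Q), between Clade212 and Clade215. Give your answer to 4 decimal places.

0.3206

Mismatches occur at site 8 (A↔C, transversion), site 12 (T↔G, transversion), site 22 (A↔T, transversion), site 27 (A↔G, transition), site 31 (A↔T, transversion), site 38 (C↔T, transition), site 39 (T↔A, transversion), site 41 (A↔G, transition), site 42 (C↔A, transversion), site 43 (C↔A, transversion), site 44 (T↔A, transversion), site 46 (A↔G, transition).
Of the 12 differences, 4 transitions and 8 transversions over 46 sites: P = 4/46 = 0.086957, Q = 8/46 = 0.173913.
d = −0.5·ln(0.652173) − 0.25·ln(0.652174) = −0.5·(-0.427445) − 0.25·(-0.427444) = 0.3206.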